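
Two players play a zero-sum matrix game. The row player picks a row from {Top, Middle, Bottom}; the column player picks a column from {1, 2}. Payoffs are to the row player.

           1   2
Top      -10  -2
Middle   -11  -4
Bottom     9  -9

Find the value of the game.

-54/13

Row minima: Top → -10, Middle → -11, Bottom → -9; maximin = -9.
Column maxima: 1 → 9, 2 → -2; minimax = -2.
-9 ≠ -2, so there is no saddle point; optimal play is mixed.
Middle is strictly dominated by Top, so the row player never plays it.
On the remaining 2×2 (Top, Bottom vs 1, 2):
Let the row player play Top with probability p. Expected payoff against 1: (-10)p + 9(1−p) = −19p + 9; against 2: (-2)p + (-9)(1−p) = 7p − 9.
Setting these equal: −19p + 9 = 7p − 9 ⇒ −26p = -18 ⇒ p = 9/13, and the value is (-19)·(9/13) + 9 = -54/13.
For the column player: with q = P(1), equating Top's and Bottom's payoffs gives −8q − 2 = 18q − 9 ⇒ q = 7/26.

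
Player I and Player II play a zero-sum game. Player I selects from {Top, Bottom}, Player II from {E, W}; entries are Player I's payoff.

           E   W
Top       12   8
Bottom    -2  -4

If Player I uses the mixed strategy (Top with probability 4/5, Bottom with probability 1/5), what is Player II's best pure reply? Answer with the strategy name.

If Player II plays E, Player I's expected payoff is (4/5)·12 + (1/5)·(-2) = 46/5.
If Player II plays W, Player I's expected payoff is (4/5)·8 + (1/5)·(-4) = 28/5.
Player II minimizes Player I's payoff; the smallest is 28/5, so the best response is W.

W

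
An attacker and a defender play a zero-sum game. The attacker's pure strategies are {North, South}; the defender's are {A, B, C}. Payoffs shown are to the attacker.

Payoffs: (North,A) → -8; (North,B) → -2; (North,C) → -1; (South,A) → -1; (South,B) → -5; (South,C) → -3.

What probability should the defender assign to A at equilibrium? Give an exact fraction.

Row minima: North → -8, South → -5; maximin = -5.
Column maxima: A → -1, B → -2, C → -1; minimax = -2.
-5 ≠ -2, so there is no saddle point; optimal play is mixed.
C is strictly dominated by B (it gives the attacker strictly more in every row), so the defender never plays it.
On the remaining 2×2 (North, South vs A, B):
Let the attacker play North with probability p. Expected payoff against A: (-8)p + (-1)(1−p) = −7p − 1; against B: (-2)p + (-5)(1−p) = 3p − 5.
Setting these equal: −7p − 1 = 3p − 5 ⇒ −10p = -4 ⇒ p = 2/5, and the value is (-7)·(2/5) − 1 = -19/5.
For the defender: with q = P(A), equating North's and South's payoffs gives −6q − 2 = 4q − 5 ⇒ q = 3/10.

3/10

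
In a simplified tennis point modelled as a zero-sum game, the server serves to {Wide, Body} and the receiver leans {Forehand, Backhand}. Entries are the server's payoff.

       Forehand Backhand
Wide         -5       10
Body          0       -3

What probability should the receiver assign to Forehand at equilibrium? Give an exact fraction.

Row minima: Wide → -5, Body → -3; maximin = -3.
Column maxima: Forehand → 0, Backhand → 10; minimax = 0.
-3 ≠ 0, so there is no saddle point; optimal play is mixed.
Let the server play Wide with probability p. Expected payoff against Forehand: (-5)p + 0(1−p) = −5p; against Backhand: 10p + (-3)(1−p) = 13p − 3.
Setting these equal: −5p = 13p − 3 ⇒ −18p = -3 ⇒ p = 1/6, and the value is (-5)·(1/6) = -5/6.
For the receiver: with q = P(Forehand), equating Wide's and Body's payoffs gives −15q + 10 = 3q − 3 ⇒ q = 13/18.

13/18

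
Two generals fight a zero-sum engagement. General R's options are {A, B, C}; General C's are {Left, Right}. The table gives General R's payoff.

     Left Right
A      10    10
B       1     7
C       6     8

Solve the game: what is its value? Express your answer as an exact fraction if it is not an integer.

10

Row minima: A → 10, B → 1, C → 6; maximin = 10.
Column maxima: Left → 10, Right → 10; minimax = 10.
Since maximin = minimax = 10, there is a saddle point and the value is 10.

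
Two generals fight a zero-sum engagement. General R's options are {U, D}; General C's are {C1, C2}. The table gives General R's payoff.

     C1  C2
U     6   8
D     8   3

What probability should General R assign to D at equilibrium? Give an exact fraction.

2/7

Row minima: U → 6, D → 3; maximin = 6.
Column maxima: C1 → 8, C2 → 8; minimax = 8.
6 ≠ 8, so there is no saddle point; optimal play is mixed.
Let General R play U with probability p. Expected payoff against C1: 6p + 8(1−p) = −2p + 8; against C2: 8p + 3(1−p) = 5p + 3.
Setting these equal: −2p + 8 = 5p + 3 ⇒ −7p = -5 ⇒ p = 5/7, and the value is (-2)·(5/7) + 8 = 46/7.
For General C: with q = P(C1), equating U's and D's payoffs gives −2q + 8 = 5q + 3 ⇒ q = 5/7.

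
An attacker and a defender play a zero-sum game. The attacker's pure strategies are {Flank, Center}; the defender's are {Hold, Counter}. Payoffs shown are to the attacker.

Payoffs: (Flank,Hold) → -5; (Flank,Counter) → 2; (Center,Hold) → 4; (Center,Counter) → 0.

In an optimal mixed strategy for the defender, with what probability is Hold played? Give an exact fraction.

2/11

Row minima: Flank → -5, Center → 0; maximin = 0.
Column maxima: Hold → 4, Counter → 2; minimax = 2.
0 ≠ 2, so there is no saddle point; optimal play is mixed.
Let the attacker play Flank with probability p. Expected payoff against Hold: (-5)p + 4(1−p) = −9p + 4; against Counter: 2p + 0(1−p) = 2p.
Setting these equal: −9p + 4 = 2p ⇒ −11p = -4 ⇒ p = 4/11, and the value is (-9)·(4/11) + 4 = 8/11.
For the defender: with q = P(Hold), equating Flank's and Center's payoffs gives −7q + 2 = 4q ⇒ q = 2/11.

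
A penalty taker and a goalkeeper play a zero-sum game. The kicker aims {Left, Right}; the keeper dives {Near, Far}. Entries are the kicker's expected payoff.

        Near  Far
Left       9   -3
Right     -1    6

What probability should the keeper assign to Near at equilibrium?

9/19

Row minima: Left → -3, Right → -1; maximin = -1.
Column maxima: Near → 9, Far → 6; minimax = 6.
-1 ≠ 6, so there is no saddle point; optimal play is mixed.
Let the kicker play Left with probability p. Expected payoff against Near: 9p + (-1)(1−p) = 10p − 1; against Far: (-3)p + 6(1−p) = −9p + 6.
Setting these equal: 10p − 1 = −9p + 6 ⇒ 19p = 7 ⇒ p = 7/19, and the value is (10)·(7/19) − 1 = 51/19.
For the keeper: with q = P(Near), equating Left's and Right's payoffs gives 12q − 3 = −7q + 6 ⇒ q = 9/19.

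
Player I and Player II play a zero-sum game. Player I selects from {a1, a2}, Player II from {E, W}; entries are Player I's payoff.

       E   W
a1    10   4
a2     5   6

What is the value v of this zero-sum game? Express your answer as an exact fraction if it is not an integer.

40/7

Row minima: a1 → 4, a2 → 5; maximin = 5.
Column maxima: E → 10, W → 6; minimax = 6.
5 ≠ 6, so there is no saddle point; optimal play is mixed.
Let Player I play a1 with probability p. Expected payoff against E: 10p + 5(1−p) = 5p + 5; against W: 4p + 6(1−p) = −2p + 6.
Setting these equal: 5p + 5 = −2p + 6 ⇒ 7p = 1 ⇒ p = 1/7, and the value is (5)·(1/7) + 5 = 40/7.
For Player II: with q = P(E), equating a1's and a2's payoffs gives 6q + 4 = −q + 6 ⇒ q = 2/7.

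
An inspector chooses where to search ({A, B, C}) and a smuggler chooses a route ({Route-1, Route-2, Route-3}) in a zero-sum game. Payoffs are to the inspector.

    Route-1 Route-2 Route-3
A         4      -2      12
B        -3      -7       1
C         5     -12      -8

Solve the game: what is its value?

-2

Row minima: A → -2, B → -7, C → -12; maximin = -2.
Column maxima: Route-1 → 5, Route-2 → -2, Route-3 → 12; minimax = -2.
Since maximin = minimax = -2, there is a saddle point and the value is -2.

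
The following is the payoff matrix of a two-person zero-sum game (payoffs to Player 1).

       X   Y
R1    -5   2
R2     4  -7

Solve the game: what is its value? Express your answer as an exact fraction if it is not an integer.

-3/2

Row minima: R1 → -5, R2 → -7; maximin = -5.
Column maxima: X → 4, Y → 2; minimax = 2.
-5 ≠ 2, so there is no saddle point; optimal play is mixed.
Let Player 1 play R1 with probability p. Expected payoff against X: (-5)p + 4(1−p) = −9p + 4; against Y: 2p + (-7)(1−p) = 9p − 7.
Setting these equal: −9p + 4 = 9p − 7 ⇒ −18p = -11 ⇒ p = 11/18, and the value is (-9)·(11/18) + 4 = -3/2.
For Player 2: with q = P(X), equating R1's and R2's payoffs gives −7q + 2 = 11q − 7 ⇒ q = 1/2.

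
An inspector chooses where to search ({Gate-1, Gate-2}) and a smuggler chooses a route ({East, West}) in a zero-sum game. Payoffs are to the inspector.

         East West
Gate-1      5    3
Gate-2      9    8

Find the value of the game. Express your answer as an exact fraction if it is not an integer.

Row minima: Gate-1 → 3, Gate-2 → 8; maximin = 8.
Column maxima: East → 9, West → 8; minimax = 8.
Since maximin = minimax = 8, there is a saddle point and the value is 8.

8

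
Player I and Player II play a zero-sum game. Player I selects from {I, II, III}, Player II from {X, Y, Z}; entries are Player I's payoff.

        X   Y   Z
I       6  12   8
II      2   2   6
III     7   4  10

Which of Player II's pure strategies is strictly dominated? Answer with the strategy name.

X holds Player I's payoff strictly below Z in every row: 6 < 8, 2 < 6, 7 < 10.
So Z is strictly dominated for Player II.

Z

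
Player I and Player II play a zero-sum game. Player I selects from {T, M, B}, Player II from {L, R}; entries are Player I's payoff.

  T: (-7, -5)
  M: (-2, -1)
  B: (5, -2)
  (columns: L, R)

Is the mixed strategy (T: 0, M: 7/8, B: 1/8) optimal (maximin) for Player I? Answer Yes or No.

Against L this mix gives (7/8)·(-2) + (1/8)·5 = -9/8.
Against R this mix gives (7/8)·(-1) + (1/8)·(-2) = -9/8.
All of Player II's active replies (L, R) yield -9/8, and no column does worse for Player I. The mix makes Player II indifferent and guarantees -9/8, so it is optimal.

Yes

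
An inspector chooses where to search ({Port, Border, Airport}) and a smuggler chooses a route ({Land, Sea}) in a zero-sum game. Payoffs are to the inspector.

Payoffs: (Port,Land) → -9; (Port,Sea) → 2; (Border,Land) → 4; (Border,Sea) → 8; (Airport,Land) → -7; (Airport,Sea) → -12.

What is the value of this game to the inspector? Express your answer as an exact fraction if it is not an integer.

Row minima: Port → -9, Border → 4, Airport → -12; maximin = 4.
Column maxima: Land → 4, Sea → 8; minimax = 4.
Since maximin = minimax = 4, there is a saddle point and the value is 4.

4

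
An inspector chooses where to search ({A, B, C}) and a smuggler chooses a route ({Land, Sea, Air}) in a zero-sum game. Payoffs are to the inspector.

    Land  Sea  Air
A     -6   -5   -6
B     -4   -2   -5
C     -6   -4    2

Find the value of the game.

Row minima: A → -6, B → -5, C → -6; maximin = -5.
Column maxima: Land → -4, Sea → -2, Air → 2; minimax = -4.
-5 ≠ -4, so there is no saddle point; optimal play is mixed.
A is strictly dominated by B, so the inspector never plays it.
Sea is strictly dominated by Land (it gives the inspector strictly more in every row), so the smuggler never plays it.
On the remaining 2×2 (B, C vs Land, Air):
Let the inspector play B with probability p. Expected payoff against Land: (-4)p + (-6)(1−p) = 2p − 6; against Air: (-5)p + 2(1−p) = −7p + 2.
Setting these equal: 2p − 6 = −7p + 2 ⇒ 9p = 8 ⇒ p = 8/9, and the value is (2)·(8/9) − 6 = -38/9.
For the smuggler: with q = P(Land), equating B's and C's payoffs gives q − 5 = −8q + 2 ⇒ q = 7/9.

-38/9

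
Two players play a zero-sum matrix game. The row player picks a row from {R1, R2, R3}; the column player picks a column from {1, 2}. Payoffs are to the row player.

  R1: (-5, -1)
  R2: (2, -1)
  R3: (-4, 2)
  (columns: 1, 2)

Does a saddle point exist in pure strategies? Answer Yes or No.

No

Row minima: R1 → -5, R2 → -1, R3 → -4; maximin = -1.
Column maxima: 1 → 2, 2 → 2; minimax = 2.
-1 ≠ 2, so no pure-strategy equilibrium exists.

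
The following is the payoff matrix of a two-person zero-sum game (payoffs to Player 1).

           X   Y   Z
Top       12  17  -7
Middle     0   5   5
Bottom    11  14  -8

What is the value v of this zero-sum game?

Row minima: Top → -7, Middle → 0, Bottom → -8; maximin = 0.
Column maxima: X → 12, Y → 17, Z → 5; minimax = 5.
0 ≠ 5, so there is no saddle point; optimal play is mixed.
Bottom is strictly dominated by Top, so Player 1 never plays it.
Y is strictly dominated by X (it gives Player 1 strictly more in every row), so Player 2 never plays it.
On the remaining 2×2 (Top, Middle vs X, Z):
Let Player 1 play Top with probability p. Expected payoff against X: 12p + 0(1−p) = 12p; against Z: (-7)p + 5(1−p) = −12p + 5.
Setting these equal: 12p = −12p + 5 ⇒ 24p = 5 ⇒ p = 5/24, and the value is (12)·(5/24) = 5/2.
For Player 2: with q = P(X), equating Top's and Middle's payoffs gives 19q − 7 = −5q + 5 ⇒ q = 1/2.

5/2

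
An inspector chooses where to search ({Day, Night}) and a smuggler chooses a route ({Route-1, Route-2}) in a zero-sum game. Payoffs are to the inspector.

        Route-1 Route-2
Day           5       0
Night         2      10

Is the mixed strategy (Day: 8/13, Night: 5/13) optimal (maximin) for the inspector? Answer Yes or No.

Yes

Against Route-1 this mix gives (8/13)·5 + (5/13)·2 = 50/13.
Against Route-2 this mix gives (8/13)·0 + (5/13)·10 = 50/13.
All of the smuggler's active replies (Route-1, Route-2) yield 50/13, and no column does worse for the inspector. The mix makes the smuggler indifferent and guarantees 50/13, so it is optimal.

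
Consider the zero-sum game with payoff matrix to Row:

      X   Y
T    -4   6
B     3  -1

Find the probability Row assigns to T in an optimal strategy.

Row minima: T → -4, B → -1; maximin = -1.
Column maxima: X → 3, Y → 6; minimax = 3.
-1 ≠ 3, so there is no saddle point; optimal play is mixed.
Let Row play T with probability p. Expected payoff against X: (-4)p + 3(1−p) = −7p + 3; against Y: 6p + (-1)(1−p) = 7p − 1.
Setting these equal: −7p + 3 = 7p − 1 ⇒ −14p = -4 ⇒ p = 2/7, and the value is (-7)·(2/7) + 3 = 1.
For Column: with q = P(X), equating T's and B's payoffs gives −10q + 6 = 4q − 1 ⇒ q = 1/2.

2/7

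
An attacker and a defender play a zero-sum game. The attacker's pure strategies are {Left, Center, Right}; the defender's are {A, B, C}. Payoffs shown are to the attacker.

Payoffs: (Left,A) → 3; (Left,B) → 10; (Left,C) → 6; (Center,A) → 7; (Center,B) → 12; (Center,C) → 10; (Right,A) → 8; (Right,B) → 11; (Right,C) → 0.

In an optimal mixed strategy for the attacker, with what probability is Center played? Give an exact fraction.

8/11

Row minima: Left → 3, Center → 7, Right → 0; maximin = 7.
Column maxima: A → 8, B → 12, C → 10; minimax = 8.
7 ≠ 8, so there is no saddle point; optimal play is mixed.
Left is strictly dominated by Center, so the attacker never plays it.
B is strictly dominated by A (it gives the attacker strictly more in every row), so the defender never plays it.
On the remaining 2×2 (Center, Right vs A, C):
Let the attacker play Center with probability p. Expected payoff against A: 7p + 8(1−p) = −p + 8; against C: 10p + 0(1−p) = 10p.
Setting these equal: −p + 8 = 10p ⇒ −11p = -8 ⇒ p = 8/11, and the value is (-1)·(8/11) + 8 = 80/11.
For the defender: with q = P(A), equating Center's and Right's payoffs gives −3q + 10 = 8q ⇒ q = 10/11.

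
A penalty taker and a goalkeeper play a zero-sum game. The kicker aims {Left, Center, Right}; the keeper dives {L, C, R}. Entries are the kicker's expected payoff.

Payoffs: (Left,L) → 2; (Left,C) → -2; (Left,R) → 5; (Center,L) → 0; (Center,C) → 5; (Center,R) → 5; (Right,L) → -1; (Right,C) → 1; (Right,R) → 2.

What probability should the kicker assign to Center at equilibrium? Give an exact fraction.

Row minima: Left → -2, Center → 0, Right → -1; maximin = 0.
Column maxima: L → 2, C → 5, R → 5; minimax = 2.
0 ≠ 2, so there is no saddle point; optimal play is mixed.
Right is strictly dominated by Center, so the kicker never plays it.
R is strictly dominated by L (it gives the kicker strictly more in every row), so the keeper never plays it.
On the remaining 2×2 (Left, Center vs L, C):
Let the kicker play Left with probability p. Expected payoff against L: 2p + 0(1−p) = 2p; against C: (-2)p + 5(1−p) = −7p + 5.
Setting these equal: 2p = −7p + 5 ⇒ 9p = 5 ⇒ p = 5/9, and the value is (2)·(5/9) = 10/9.
For the keeper: with q = P(L), equating Left's and Center's payoffs gives 4q − 2 = −5q + 5 ⇒ q = 7/9.

4/9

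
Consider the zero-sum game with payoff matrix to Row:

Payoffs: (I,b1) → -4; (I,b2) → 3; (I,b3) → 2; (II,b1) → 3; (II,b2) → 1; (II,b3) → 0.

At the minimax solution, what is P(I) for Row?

1/3

Row minima: I → -4, II → 0; maximin = 0.
Column maxima: b1 → 3, b2 → 3, b3 → 2; minimax = 2.
0 ≠ 2, so there is no saddle point; optimal play is mixed.
b2 is strictly dominated by b3 (it gives Row strictly more in every row), so Column never plays it.
On the remaining 2×2 (I, II vs b1, b3):
Let Row play I with probability p. Expected payoff against b1: (-4)p + 3(1−p) = −7p + 3; against b3: 2p + 0(1−p) = 2p.
Setting these equal: −7p + 3 = 2p ⇒ −9p = -3 ⇒ p = 1/3, and the value is (-7)·(1/3) + 3 = 2/3.
For Column: with q = P(b1), equating I's and II's payoffs gives −6q + 2 = 3q ⇒ q = 2/9.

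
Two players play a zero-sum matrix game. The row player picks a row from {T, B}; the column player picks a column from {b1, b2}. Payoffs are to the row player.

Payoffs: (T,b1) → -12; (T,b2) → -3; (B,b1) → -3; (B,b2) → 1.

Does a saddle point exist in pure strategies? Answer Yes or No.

Yes

Row minima: T → -12, B → -3; maximin = -3.
Column maxima: b1 → -3, b2 → 1; minimax = -3.
maximin = minimax = -3, so a saddle point exists.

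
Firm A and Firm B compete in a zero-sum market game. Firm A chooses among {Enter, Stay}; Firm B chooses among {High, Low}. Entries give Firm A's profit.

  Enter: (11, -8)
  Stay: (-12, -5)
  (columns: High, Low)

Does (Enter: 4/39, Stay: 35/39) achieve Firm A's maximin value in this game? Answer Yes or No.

Against High this mix gives (4/39)·11 + (35/39)·(-12) = -376/39.
Against Low this mix gives (4/39)·(-8) + (35/39)·(-5) = -69/13.
Firm B will play High, holding Firm A to -376/39. Shifting weight toward the row that does better against High would raise this floor (the equalizing mix achieves -151/26 against both High and Low), so the proposed strategy is not optimal.

No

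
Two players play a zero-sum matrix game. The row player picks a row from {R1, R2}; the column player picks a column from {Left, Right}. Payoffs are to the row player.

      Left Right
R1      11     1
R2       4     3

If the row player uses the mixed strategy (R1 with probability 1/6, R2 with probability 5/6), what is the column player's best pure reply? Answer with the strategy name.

Right

If the column player plays Left, the row player's expected payoff is (1/6)·11 + (5/6)·4 = 31/6.
If the column player plays Right, the row player's expected payoff is (1/6)·1 + (5/6)·3 = 8/3.
The column player minimizes the row player's payoff; the smallest is 8/3, so the best response is Right.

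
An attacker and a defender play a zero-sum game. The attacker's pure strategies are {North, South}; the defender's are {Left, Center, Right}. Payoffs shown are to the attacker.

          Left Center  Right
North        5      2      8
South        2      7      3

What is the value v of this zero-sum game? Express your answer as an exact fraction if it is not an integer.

Row minima: North → 2, South → 2; maximin = 2.
Column maxima: Left → 5, Center → 7, Right → 8; minimax = 5.
2 ≠ 5, so there is no saddle point; optimal play is mixed.
Right is strictly dominated by Left (it gives the attacker strictly more in every row), so the defender never plays it.
On the remaining 2×2 (North, South vs Left, Center):
Let the attacker play North with probability p. Expected payoff against Left: 5p + 2(1−p) = 3p + 2; against Center: 2p + 7(1−p) = −5p + 7.
Setting these equal: 3p + 2 = −5p + 7 ⇒ 8p = 5 ⇒ p = 5/8, and the value is (3)·(5/8) + 2 = 31/8.
For the defender: with q = P(Left), equating North's and South's payoffs gives 3q + 2 = −5q + 7 ⇒ q = 5/8.

31/8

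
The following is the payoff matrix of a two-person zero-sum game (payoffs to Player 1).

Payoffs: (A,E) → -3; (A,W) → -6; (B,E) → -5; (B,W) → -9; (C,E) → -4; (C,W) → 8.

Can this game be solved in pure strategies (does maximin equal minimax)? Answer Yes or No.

Row minima: A → -6, B → -9, C → -4; maximin = -4.
Column maxima: E → -3, W → 8; minimax = -3.
-4 ≠ -3, so no pure-strategy equilibrium exists.

No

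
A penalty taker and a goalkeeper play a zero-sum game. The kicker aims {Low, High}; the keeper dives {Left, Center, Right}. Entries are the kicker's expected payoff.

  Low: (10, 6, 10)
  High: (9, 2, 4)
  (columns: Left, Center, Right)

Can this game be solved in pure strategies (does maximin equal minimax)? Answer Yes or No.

Row minima: Low → 6, High → 2; maximin = 6.
Column maxima: Left → 10, Center → 6, Right → 10; minimax = 6.
maximin = minimax = 6, so a saddle point exists.

Yes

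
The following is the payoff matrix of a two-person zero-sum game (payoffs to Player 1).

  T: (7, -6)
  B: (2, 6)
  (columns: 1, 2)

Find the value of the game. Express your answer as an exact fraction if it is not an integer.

54/17

Row minima: T → -6, B → 2; maximin = 2.
Column maxima: 1 → 7, 2 → 6; minimax = 6.
2 ≠ 6, so there is no saddle point; optimal play is mixed.
Let Player 1 play T with probability p. Expected payoff against 1: 7p + 2(1−p) = 5p + 2; against 2: (-6)p + 6(1−p) = −12p + 6.
Setting these equal: 5p + 2 = −12p + 6 ⇒ 17p = 4 ⇒ p = 4/17, and the value is (5)·(4/17) + 2 = 54/17.
For Player 2: with q = P(1), equating T's and B's payoffs gives 13q − 6 = −4q + 6 ⇒ q = 12/17.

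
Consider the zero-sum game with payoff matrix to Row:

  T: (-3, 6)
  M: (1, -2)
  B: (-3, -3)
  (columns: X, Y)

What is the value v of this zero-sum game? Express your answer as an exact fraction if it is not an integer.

Row minima: T → -3, M → -2, B → -3; maximin = -2.
Column maxima: X → 1, Y → 6; minimax = 1.
-2 ≠ 1, so there is no saddle point; optimal play is mixed.
B is strictly dominated by M, so Row never plays it.
On the remaining 2×2 (T, M vs X, Y):
Let Row play T with probability p. Expected payoff against X: (-3)p + 1(1−p) = −4p + 1; against Y: 6p + (-2)(1−p) = 8p − 2.
Setting these equal: −4p + 1 = 8p − 2 ⇒ −12p = -3 ⇒ p = 1/4, and the value is (-4)·(1/4) + 1 = 0.
For Column: with q = P(X), equating T's and M's payoffs gives −9q + 6 = 3q − 2 ⇒ q = 2/3.

0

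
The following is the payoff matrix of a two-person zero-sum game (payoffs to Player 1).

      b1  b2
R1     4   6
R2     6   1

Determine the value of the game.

Row minima: R1 → 4, R2 → 1; maximin = 4.
Column maxima: b1 → 6, b2 → 6; minimax = 6.
4 ≠ 6, so there is no saddle point; optimal play is mixed.
Let Player 1 play R1 with probability p. Expected payoff against b1: 4p + 6(1−p) = −2p + 6; against b2: 6p + 1(1−p) = 5p + 1.
Setting these equal: −2p + 6 = 5p + 1 ⇒ −7p = -5 ⇒ p = 5/7, and the value is (-2)·(5/7) + 6 = 32/7.
For Player 2: with q = P(b1), equating R1's and R2's payoffs gives −2q + 6 = 5q + 1 ⇒ q = 5/7.

32/7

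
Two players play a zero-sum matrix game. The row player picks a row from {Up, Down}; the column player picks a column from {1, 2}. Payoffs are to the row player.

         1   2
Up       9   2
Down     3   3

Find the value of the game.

Row minima: Up → 2, Down → 3; maximin = 3.
Column maxima: 1 → 9, 2 → 3; minimax = 3.
Since maximin = minimax = 3, there is a saddle point and the value is 3.

3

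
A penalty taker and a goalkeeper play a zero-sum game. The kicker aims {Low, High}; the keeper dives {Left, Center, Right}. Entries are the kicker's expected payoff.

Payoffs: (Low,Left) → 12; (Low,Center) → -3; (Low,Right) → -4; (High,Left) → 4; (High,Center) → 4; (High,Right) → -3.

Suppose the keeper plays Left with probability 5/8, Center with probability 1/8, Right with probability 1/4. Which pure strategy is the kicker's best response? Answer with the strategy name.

Expected payoff of Low: (5/8)·12 + (1/8)·(-3) + (1/4)·(-4) = 49/8.
Expected payoff of High: (5/8)·4 + (1/8)·4 + (1/4)·(-3) = 9/4.
The largest is 49/8, so the kicker's best response is Low.

Low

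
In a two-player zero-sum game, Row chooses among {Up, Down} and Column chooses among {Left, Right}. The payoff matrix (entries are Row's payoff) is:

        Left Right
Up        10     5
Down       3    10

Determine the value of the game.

85/12

Row minima: Up → 5, Down → 3; maximin = 5.
Column maxima: Left → 10, Right → 10; minimax = 10.
5 ≠ 10, so there is no saddle point; optimal play is mixed.
Let Row play Up with probability p. Expected payoff against Left: 10p + 3(1−p) = 7p + 3; against Right: 5p + 10(1−p) = −5p + 10.
Setting these equal: 7p + 3 = −5p + 10 ⇒ 12p = 7 ⇒ p = 7/12, and the value is (7)·(7/12) + 3 = 85/12.
For Column: with q = P(Left), equating Up's and Down's payoffs gives 5q + 5 = −7q + 10 ⇒ q = 5/12.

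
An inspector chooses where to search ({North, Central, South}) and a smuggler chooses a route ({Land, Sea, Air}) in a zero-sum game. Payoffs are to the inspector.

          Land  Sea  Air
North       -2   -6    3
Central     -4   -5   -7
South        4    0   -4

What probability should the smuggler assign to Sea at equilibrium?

7/13

Row minima: North → -6, Central → -7, South → -4; maximin = -4.
Column maxima: Land → 4, Sea → 0, Air → 3; minimax = 0.
-4 ≠ 0, so there is no saddle point; optimal play is mixed.
Central is strictly dominated by South, so the inspector never plays it.
Land is strictly dominated by Sea (it gives the inspector strictly more in every row), so the smuggler never plays it.
On the remaining 2×2 (North, South vs Sea, Air):
Let the inspector play North with probability p. Expected payoff against Sea: (-6)p + 0(1−p) = −6p; against Air: 3p + (-4)(1−p) = 7p − 4.
Setting these equal: −6p = 7p − 4 ⇒ −13p = -4 ⇒ p = 4/13, and the value is (-6)·(4/13) = -24/13.
For the smuggler: with q = P(Sea), equating North's and South's payoffs gives −9q + 3 = 4q − 4 ⇒ q = 7/13.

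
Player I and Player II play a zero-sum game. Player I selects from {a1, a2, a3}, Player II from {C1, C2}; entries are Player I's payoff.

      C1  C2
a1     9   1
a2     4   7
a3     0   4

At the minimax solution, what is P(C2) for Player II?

Row minima: a1 → 1, a2 → 4, a3 → 0; maximin = 4.
Column maxima: C1 → 9, C2 → 7; minimax = 7.
4 ≠ 7, so there is no saddle point; optimal play is mixed.
a3 is strictly dominated by a2, so Player I never plays it.
On the remaining 2×2 (a1, a2 vs C1, C2):
Let Player I play a1 with probability p. Expected payoff against C1: 9p + 4(1−p) = 5p + 4; against C2: 1p + 7(1−p) = −6p + 7.
Setting these equal: 5p + 4 = −6p + 7 ⇒ 11p = 3 ⇒ p = 3/11, and the value is (5)·(3/11) + 4 = 59/11.
For Player II: with q = P(C1), equating a1's and a2's payoffs gives 8q + 1 = −3q + 7 ⇒ q = 6/11.

5/11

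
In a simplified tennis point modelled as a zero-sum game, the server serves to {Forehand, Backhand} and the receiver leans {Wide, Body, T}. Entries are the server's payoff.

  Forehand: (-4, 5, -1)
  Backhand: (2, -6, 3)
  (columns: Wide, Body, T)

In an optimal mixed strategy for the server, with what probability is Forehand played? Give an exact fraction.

Row minima: Forehand → -4, Backhand → -6; maximin = -4.
Column maxima: Wide → 2, Body → 5, T → 3; minimax = 2.
-4 ≠ 2, so there is no saddle point; optimal play is mixed.
T is strictly dominated by Wide (it gives the server strictly more in every row), so the receiver never plays it.
On the remaining 2×2 (Forehand, Backhand vs Wide, Body):
Let the server play Forehand with probability p. Expected payoff against Wide: (-4)p + 2(1−p) = −6p + 2; against Body: 5p + (-6)(1−p) = 11p − 6.
Setting these equal: −6p + 2 = 11p − 6 ⇒ −17p = -8 ⇒ p = 8/17, and the value is (-6)·(8/17) + 2 = -14/17.
For the receiver: with q = P(Wide), equating Forehand's and Backhand's payoffs gives −9q + 5 = 8q − 6 ⇒ q = 11/17.

8/17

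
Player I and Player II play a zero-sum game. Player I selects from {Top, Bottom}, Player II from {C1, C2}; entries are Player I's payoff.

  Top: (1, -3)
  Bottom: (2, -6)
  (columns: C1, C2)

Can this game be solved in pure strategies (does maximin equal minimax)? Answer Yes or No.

Yes

Row minima: Top → -3, Bottom → -6; maximin = -3.
Column maxima: C1 → 2, C2 → -3; minimax = -3.
maximin = minimax = -3, so a saddle point exists.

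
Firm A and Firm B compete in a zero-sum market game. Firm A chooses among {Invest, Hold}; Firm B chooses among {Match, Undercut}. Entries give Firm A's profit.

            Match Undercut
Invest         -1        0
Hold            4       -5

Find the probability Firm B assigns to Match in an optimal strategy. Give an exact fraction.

1/2

Row minima: Invest → -1, Hold → -5; maximin = -1.
Column maxima: Match → 4, Undercut → 0; minimax = 0.
-1 ≠ 0, so there is no saddle point; optimal play is mixed.
Let Firm A play Invest with probability p. Expected payoff against Match: (-1)p + 4(1−p) = −5p + 4; against Undercut: 0p + (-5)(1−p) = 5p − 5.
Setting these equal: −5p + 4 = 5p − 5 ⇒ −10p = -9 ⇒ p = 9/10, and the value is (-5)·(9/10) + 4 = -1/2.
For Firm B: with q = P(Match), equating Invest's and Hold's payoffs gives −q = 9q − 5 ⇒ q = 1/2.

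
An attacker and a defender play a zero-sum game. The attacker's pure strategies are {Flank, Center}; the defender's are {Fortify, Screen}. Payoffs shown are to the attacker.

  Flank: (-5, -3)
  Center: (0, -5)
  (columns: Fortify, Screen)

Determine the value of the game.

Row minima: Flank → -5, Center → -5; maximin = -5.
Column maxima: Fortify → 0, Screen → -3; minimax = -3.
-5 ≠ -3, so there is no saddle point; optimal play is mixed.
Let the attacker play Flank with probability p. Expected payoff against Fortify: (-5)p + 0(1−p) = −5p; against Screen: (-3)p + (-5)(1−p) = 2p − 5.
Setting these equal: −5p = 2p − 5 ⇒ −7p = -5 ⇒ p = 5/7, and the value is (-5)·(5/7) = -25/7.
For the defender: with q = P(Fortify), equating Flank's and Center's payoffs gives −2q − 3 = 5q − 5 ⇒ q = 2/7.

-25/7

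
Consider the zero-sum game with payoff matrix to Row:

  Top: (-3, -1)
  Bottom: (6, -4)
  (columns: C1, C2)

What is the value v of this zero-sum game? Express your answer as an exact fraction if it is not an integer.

Row minima: Top → -3, Bottom → -4; maximin = -3.
Column maxima: C1 → 6, C2 → -1; minimax = -1.
-3 ≠ -1, so there is no saddle point; optimal play is mixed.
Let Row play Top with probability p. Expected payoff against C1: (-3)p + 6(1−p) = −9p + 6; against C2: (-1)p + (-4)(1−p) = 3p − 4.
Setting these equal: −9p + 6 = 3p − 4 ⇒ −12p = -10 ⇒ p = 5/6, and the value is (-9)·(5/6) + 6 = -3/2.
For Column: with q = P(C1), equating Top's and Bottom's payoffs gives −2q − 1 = 10q − 4 ⇒ q = 1/4.

-3/2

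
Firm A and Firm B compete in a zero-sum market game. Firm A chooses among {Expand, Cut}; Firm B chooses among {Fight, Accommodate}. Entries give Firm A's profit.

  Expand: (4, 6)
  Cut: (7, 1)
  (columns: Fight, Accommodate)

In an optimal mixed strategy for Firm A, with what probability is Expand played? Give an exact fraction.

3/4

Row minima: Expand → 4, Cut → 1; maximin = 4.
Column maxima: Fight → 7, Accommodate → 6; minimax = 6.
4 ≠ 6, so there is no saddle point; optimal play is mixed.
Let Firm A play Expand with probability p. Expected payoff against Fight: 4p + 7(1−p) = −3p + 7; against Accommodate: 6p + 1(1−p) = 5p + 1.
Setting these equal: −3p + 7 = 5p + 1 ⇒ −8p = -6 ⇒ p = 3/4, and the value is (-3)·(3/4) + 7 = 19/4.
For Firm B: with q = P(Fight), equating Expand's and Cut's payoffs gives −2q + 6 = 6q + 1 ⇒ q = 5/8.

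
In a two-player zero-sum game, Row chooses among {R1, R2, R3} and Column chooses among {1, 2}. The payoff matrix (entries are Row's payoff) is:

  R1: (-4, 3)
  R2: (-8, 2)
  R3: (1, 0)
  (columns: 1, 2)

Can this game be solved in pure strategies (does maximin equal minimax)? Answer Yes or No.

No

Row minima: R1 → -4, R2 → -8, R3 → 0; maximin = 0.
Column maxima: 1 → 1, 2 → 3; minimax = 1.
0 ≠ 1, so no pure-strategy equilibrium exists.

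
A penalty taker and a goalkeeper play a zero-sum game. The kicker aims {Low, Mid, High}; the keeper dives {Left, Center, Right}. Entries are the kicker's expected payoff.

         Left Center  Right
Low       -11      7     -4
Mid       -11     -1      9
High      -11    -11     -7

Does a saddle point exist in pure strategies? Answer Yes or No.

Yes

Row minima: Low → -11, Mid → -11, High → -11; maximin = -11.
Column maxima: Left → -11, Center → 7, Right → 9; minimax = -11.
maximin = minimax = -11, so a saddle point exists.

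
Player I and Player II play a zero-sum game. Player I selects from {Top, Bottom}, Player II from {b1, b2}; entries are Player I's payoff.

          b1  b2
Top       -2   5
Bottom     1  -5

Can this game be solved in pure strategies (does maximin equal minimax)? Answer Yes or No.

Row minima: Top → -2, Bottom → -5; maximin = -2.
Column maxima: b1 → 1, b2 → 5; minimax = 1.
-2 ≠ 1, so no pure-strategy equilibrium exists.

No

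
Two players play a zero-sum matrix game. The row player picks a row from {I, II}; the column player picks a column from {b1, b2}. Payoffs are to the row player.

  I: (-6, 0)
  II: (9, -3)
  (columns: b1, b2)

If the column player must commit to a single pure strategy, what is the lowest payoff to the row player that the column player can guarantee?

Column maxima: b1 → 9, b2 → 0.
The smallest of these is 0.

0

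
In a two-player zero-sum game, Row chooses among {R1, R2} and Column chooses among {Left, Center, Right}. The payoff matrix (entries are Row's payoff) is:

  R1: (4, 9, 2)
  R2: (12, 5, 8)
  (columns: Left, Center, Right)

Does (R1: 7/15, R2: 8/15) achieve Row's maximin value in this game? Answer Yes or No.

No

Against Left this mix gives (7/15)·4 + (8/15)·12 = 124/15.
Against Center this mix gives (7/15)·9 + (8/15)·5 = 103/15.
Against Right this mix gives (7/15)·2 + (8/15)·8 = 26/5.
Column will play Right, holding Row to 26/5. Shifting weight toward the row that does better against Right would raise this floor (the equalizing mix achieves 31/5 against both Right and Center), so the proposed strategy is not optimal.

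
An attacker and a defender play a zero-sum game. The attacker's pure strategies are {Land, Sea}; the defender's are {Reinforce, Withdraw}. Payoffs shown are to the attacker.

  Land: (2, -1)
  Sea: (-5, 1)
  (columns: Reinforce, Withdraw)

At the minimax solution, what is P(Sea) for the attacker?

Row minima: Land → -1, Sea → -5; maximin = -1.
Column maxima: Reinforce → 2, Withdraw → 1; minimax = 1.
-1 ≠ 1, so there is no saddle point; optimal play is mixed.
Let the attacker play Land with probability p. Expected payoff against Reinforce: 2p + (-5)(1−p) = 7p − 5; against Withdraw: (-1)p + 1(1−p) = −2p + 1.
Setting these equal: 7p − 5 = −2p + 1 ⇒ 9p = 6 ⇒ p = 2/3, and the value is (7)·(2/3) − 5 = -1/3.
For the defender: with q = P(Reinforce), equating Land's and Sea's payoffs gives 3q − 1 = −6q + 1 ⇒ q = 2/9.

1/3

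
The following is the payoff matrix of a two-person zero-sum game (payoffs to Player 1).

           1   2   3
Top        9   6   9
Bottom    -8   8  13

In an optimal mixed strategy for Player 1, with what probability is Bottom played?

Row minima: Top → 6, Bottom → -8; maximin = 6.
Column maxima: 1 → 9, 2 → 8, 3 → 13; minimax = 8.
6 ≠ 8, so there is no saddle point; optimal play is mixed.
3 is strictly dominated by 2 (it gives Player 1 strictly more in every row), so Player 2 never plays it.
On the remaining 2×2 (Top, Bottom vs 1, 2):
Let Player 1 play Top with probability p. Expected payoff against 1: 9p + (-8)(1−p) = 17p − 8; against 2: 6p + 8(1−p) = −2p + 8.
Setting these equal: 17p − 8 = −2p + 8 ⇒ 19p = 16 ⇒ p = 16/19, and the value is (17)·(16/19) − 8 = 120/19.
For Player 2: with q = P(1), equating Top's and Bottom's payoffs gives 3q + 6 = −16q + 8 ⇒ q = 2/19.

3/19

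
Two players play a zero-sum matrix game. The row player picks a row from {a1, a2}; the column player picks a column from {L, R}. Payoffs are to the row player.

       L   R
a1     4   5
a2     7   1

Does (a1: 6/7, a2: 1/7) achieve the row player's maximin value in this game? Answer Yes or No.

Against L this mix gives (6/7)·4 + (1/7)·7 = 31/7.
Against R this mix gives (6/7)·5 + (1/7)·1 = 31/7.
All of the column player's active replies (L, R) yield 31/7, and no column does worse for the row player. The mix makes the column player indifferent and guarantees 31/7, so it is optimal.

Yes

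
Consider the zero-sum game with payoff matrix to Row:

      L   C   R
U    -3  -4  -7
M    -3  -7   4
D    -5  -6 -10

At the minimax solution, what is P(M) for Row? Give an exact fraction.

Row minima: U → -7, M → -7, D → -10; maximin = -7.
Column maxima: L → -3, C → -4, R → 4; minimax = -4.
-7 ≠ -4, so there is no saddle point; optimal play is mixed.
D is strictly dominated by U, so Row never plays it.
L is strictly dominated by C (it gives Row strictly more in every row), so Column never plays it.
On the remaining 2×2 (U, M vs C, R):
Let Row play U with probability p. Expected payoff against C: (-4)p + (-7)(1−p) = 3p − 7; against R: (-7)p + 4(1−p) = −11p + 4.
Setting these equal: 3p − 7 = −11p + 4 ⇒ 14p = 11 ⇒ p = 11/14, and the value is (3)·(11/14) − 7 = -65/14.
For Column: with q = P(C), equating U's and M's payoffs gives 3q − 7 = −11q + 4 ⇒ q = 11/14.

3/14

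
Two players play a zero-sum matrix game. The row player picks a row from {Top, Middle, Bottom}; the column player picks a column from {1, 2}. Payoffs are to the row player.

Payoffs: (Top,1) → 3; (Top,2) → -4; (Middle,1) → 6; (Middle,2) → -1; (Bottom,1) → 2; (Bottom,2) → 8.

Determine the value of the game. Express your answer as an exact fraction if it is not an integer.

50/13

Row minima: Top → -4, Middle → -1, Bottom → 2; maximin = 2.
Column maxima: 1 → 6, 2 → 8; minimax = 6.
2 ≠ 6, so there is no saddle point; optimal play is mixed.
Top is strictly dominated by Middle, so the row player never plays it.
On the remaining 2×2 (Middle, Bottom vs 1, 2):
Let the row player play Middle with probability p. Expected payoff against 1: 6p + 2(1−p) = 4p + 2; against 2: (-1)p + 8(1−p) = −9p + 8.
Setting these equal: 4p + 2 = −9p + 8 ⇒ 13p = 6 ⇒ p = 6/13, and the value is (4)·(6/13) + 2 = 50/13.
For the column player: with q = P(1), equating Middle's and Bottom's payoffs gives 7q − 1 = −6q + 8 ⇒ q = 9/13.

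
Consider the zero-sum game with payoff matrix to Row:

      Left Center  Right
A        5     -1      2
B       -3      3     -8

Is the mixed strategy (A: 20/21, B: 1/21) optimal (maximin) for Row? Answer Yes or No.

Against Left this mix gives (20/21)·5 + (1/21)·(-3) = 97/21.
Against Center this mix gives (20/21)·(-1) + (1/21)·3 = -17/21.
Against Right this mix gives (20/21)·2 + (1/21)·(-8) = 32/21.
Column will play Center, holding Row to -17/21. Shifting weight toward the row that does better against Center would raise this floor (the equalizing mix achieves -1/7 against both Center and Right), so the proposed strategy is not optimal.

No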